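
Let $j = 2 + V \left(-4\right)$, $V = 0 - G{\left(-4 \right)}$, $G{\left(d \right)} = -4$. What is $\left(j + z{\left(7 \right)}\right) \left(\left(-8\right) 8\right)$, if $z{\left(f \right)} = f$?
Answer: $448$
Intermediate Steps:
$V = 4$ ($V = 0 - -4 = 0 + 4 = 4$)
$j = -14$ ($j = 2 + 4 \left(-4\right) = 2 - 16 = -14$)
$\left(j + z{\left(7 \right)}\right) \left(\left(-8\right) 8\right) = \left(-14 + 7\right) \left(\left(-8\right) 8\right) = \left(-7\right) \left(-64\right) = 448$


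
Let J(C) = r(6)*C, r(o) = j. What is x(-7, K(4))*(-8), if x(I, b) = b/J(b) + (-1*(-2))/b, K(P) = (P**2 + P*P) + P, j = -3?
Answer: 20/9 ≈ 2.2222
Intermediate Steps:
r(o) = -3
J(C) = -3*C
K(P) = P + 2*P**2 (K(P) = (P**2 + P**2) + P = 2*P**2 + P = P + 2*P**2)
x(I, b) = -1/3 + 2/b (x(I, b) = b/((-3*b)) + (-1*(-2))/b = b*(-1/(3*b)) + 2/b = -1/3 + 2/b)
x(-7, K(4))*(-8) = ((6 - 4*(1 + 2*4))/(3*((4*(1 + 2*4)))))*(-8) = ((6 - 4*(1 + 8))/(3*((4*(1 + 8)))))*(-8) = ((6 - 4*9)/(3*((4*9))))*(-8) = ((1/3)*(6 - 1*36)/36)*(-8) = ((1/3)*(1/36)*(6 - 36))*(-8) = ((1/3)*(1/36)*(-30))*(-8) = -5/18*(-8) = 20/9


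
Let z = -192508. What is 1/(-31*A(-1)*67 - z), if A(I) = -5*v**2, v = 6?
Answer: 1/566368 ≈ 1.7656e-6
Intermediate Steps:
A(I) = -180 (A(I) = -5*6**2 = -5*36 = -180)
1/(-31*A(-1)*67 - z) = 1/(-31*(-180)*67 - 1*(-192508)) = 1/(5580*67 + 192508) = 1/(373860 + 192508) = 1/566368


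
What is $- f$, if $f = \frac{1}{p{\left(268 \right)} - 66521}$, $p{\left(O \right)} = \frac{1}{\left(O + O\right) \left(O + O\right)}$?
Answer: $\frac{287296}{19111217215} \approx 1.5033 \cdot 10^{-5}$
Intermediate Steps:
$p{\left(O \right)} = \frac{1}{4 O^{2}}$ ($p{\left(O \right)} = \frac{1}{2 O 2 O} = \frac{1}{4 O^{2}}$)
$f = - \frac{287296}{19111217215}$ ($f = \frac{1}{\frac{1}{4 \cdot 71824} - 66521} = \frac{1}{\frac{1}{4} \cdot \frac{1}{71824} - 66521} = \frac{1}{\frac{1}{287296} - 66521} = \frac{1}{- \frac{19111217215}{287296}} = - \frac{287296}{19111217215} \approx -1.5033 \cdot 10^{-5}$)
$- f = \left(-1\right) \left(- \frac{287296}{19111217215}\right) = \frac{287296}{19111217215}$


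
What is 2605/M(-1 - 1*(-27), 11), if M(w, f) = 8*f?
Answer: 2605/88 ≈ 29.602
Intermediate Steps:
2605/M(-1 - 1*(-27), 11) = 2605/((8*11)) = 2605/88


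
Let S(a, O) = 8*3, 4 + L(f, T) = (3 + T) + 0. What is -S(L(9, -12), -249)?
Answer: -24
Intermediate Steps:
L(f, T) = -1 + T (L(f, T) = -4 + ((3 + T) + 0) = -4 + (3 + T) = -1 + T)
S(a, O) = 24
-S(L(9, -12), -249) = -1*24 = -24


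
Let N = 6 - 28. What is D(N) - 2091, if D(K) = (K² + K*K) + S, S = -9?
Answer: -1132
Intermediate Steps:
N = -22
D(K) = -9 + 2*K² (D(K) = (K² + K*K) - 9 = (K² + K²) - 9 = 2*K² - 9 = -9 + 2*K²)
D(N) - 2091 = (-9 + 2*(-22)²) - 2091 = (-9 + 2*484) - 2091 = (-9 + 968) - 2091 = 959 - 2091 = -1132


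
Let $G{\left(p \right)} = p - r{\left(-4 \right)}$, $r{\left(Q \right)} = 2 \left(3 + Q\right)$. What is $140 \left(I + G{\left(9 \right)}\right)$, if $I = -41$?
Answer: $-4200$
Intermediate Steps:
$r{\left(Q \right)} = 6 + 2 Q$
$G{\left(p \right)} = 2 + p$ ($G{\left(p \right)} = p - \left(6 + 2 \left(-4\right)\right) = p - \left(6 - 8\right) = p - -2 = p + 2 = 2 + p$)
$140 \left(I + G{\left(9 \right)}\right) = 140 \left(-41 + \left(2 + 9\right)\right) = 140 \left(-41 + 11\right) = 140 \left(-30\right) = -4200$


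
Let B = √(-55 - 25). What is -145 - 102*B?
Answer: -145 - 408*I*√5 ≈ -145.0 - 912.32*I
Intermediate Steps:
B = 4*I*√5 (B = √(-80) = 4*I*√5 ≈ 8.9443*I)
-145 - 102*B = -145 - 408*I*√5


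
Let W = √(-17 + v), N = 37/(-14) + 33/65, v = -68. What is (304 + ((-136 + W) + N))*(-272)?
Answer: -20527432/455 - 272*I*√85 ≈ -45115.0 - 2507.7*I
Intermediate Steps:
N = -1943/910 (N = 37*(-1/14) + 33*(1/65) = -37/14 + 33/65 = -1943/910 ≈ -2.1352)
W = I*√85 (W = √(-17 - 68) = √(-85) = I*√85 ≈ 9.2195*I)
(304 + ((-136 + W) + N))*(-272) = (304 + ((-136 + I*√85) - 1943/910))*(-272) = (304 + (-125703/910 + I*√85))*(-272) = (150937/910 + I*√85)*(-272) = -20527432/455 - 272*I*√85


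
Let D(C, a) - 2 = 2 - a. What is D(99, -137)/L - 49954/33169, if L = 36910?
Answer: -1839125311/1224267790 ≈ -1.5022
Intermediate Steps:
D(C, a) = 4 - a (D(C, a) = 2 + (2 - a) = 4 - a)
D(99, -137)/L - 49954/33169 = (4 - 1*(-137))/36910 - 49954/33169 = (4 + 137)*(1/36910) - 49954*1/33169 = 141*(1/36910) - 49954/33169 = 141/36910 - 49954/33169 = -1839125311/1224267790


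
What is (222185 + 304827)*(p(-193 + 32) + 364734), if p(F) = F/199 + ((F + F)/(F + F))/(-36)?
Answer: 344263788041893/1791 ≈ 1.9222e+11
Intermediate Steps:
p(F) = -1/36 + F/199 (p(F) = F*(1/199) + ((2*F)/((2*F)))*(-1/36) = F/199 + ((2*F)*(1/(2*F)))*(-1/36) = F/199 + 1*(-1/36) = F/199 - 1/36 = -1/36 + F/199)
(222185 + 304827)*(p(-193 + 32) + 364734) = (222185 + 304827)*((-1/36 + (-193 + 32)/199) + 364734) = 527012*((-1/36 + (1/199)*(-161)) + 364734) = 527012*((-1/36 - 161/199) + 364734) = 527012*(-5995/7164 + 364734) = 527012*(2612948381/7164) = 344263788041893/1791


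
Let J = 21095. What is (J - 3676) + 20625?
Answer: 38044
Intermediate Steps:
(J - 3676) + 20625 = (21095 - 3676) + 20625 = 17419 + 20625 = 38044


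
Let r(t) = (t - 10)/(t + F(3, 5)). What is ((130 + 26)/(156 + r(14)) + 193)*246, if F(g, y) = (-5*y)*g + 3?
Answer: 107904210/2261 ≈ 47724.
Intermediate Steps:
F(g, y) = 3 - 5*g*y (F(g, y) = -5*g*y + 3 = 3 - 5*g*y)
r(t) = (-10 + t)/(-72 + t) (r(t) = (t - 10)/(t + (3 - 5*3*5)) = (-10 + t)/(t + (3 - 75)) = (-10 + t)/(t - 72) = (-10 + t)/(-72 + t))
((130 + 26)/(156 + r(14)) + 193)*246 = ((130 + 26)/(156 + (-10 + 14)/(-72 + 14)) + 193)*246 = (156/(156 + 4/(-58)) + 193)*246 = (156/(156 - 1/58*4) + 193)*246 = (156/(156 - 2/29) + 193)*246 = (156/(4522/29) + 193)*246 = (156*(29/4522) + 193)*246 = (2262/2261 + 193)*246 = (438635/2261)*246 = 107904210/2261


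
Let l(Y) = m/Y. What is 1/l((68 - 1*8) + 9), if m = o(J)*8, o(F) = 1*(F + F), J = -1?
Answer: -69/16 ≈ -4.3125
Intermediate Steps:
o(F) = 2*F (o(F) = 1*(2*F) = 2*F)
m = -16 (m = (2*(-1))*8 = -2*8 = -16)
l(Y) = -16/Y
1/l((68 - 1*8) + 9) = 1/(-16/((68 - 1*8) + 9)) = 1/(-16/((68 - 8) + 9)) = 1/(-16/(60 + 9)) = 1/(-16/69) = -69/16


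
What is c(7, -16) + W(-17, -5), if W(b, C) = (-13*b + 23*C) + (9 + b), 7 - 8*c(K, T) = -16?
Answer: 807/8 ≈ 100.88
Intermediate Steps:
c(K, T) = 23/8 (c(K, T) = 7/8 - 1/8*(-16) = 7/8 + 2 = 23/8)
W(b, C) = 9 - 12*b + 23*C
c(7, -16) + W(-17, -5) = 23/8 + (9 - 12*(-17) + 23*(-5)) = 23/8 + (9 + 204 - 115) = 23/8 + 98 = 807/8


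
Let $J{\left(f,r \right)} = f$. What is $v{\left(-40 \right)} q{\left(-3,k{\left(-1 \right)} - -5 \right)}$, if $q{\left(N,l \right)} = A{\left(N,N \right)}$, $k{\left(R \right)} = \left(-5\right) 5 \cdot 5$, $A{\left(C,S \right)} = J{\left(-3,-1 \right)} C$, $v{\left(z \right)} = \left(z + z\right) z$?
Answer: $28800$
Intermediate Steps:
$v{\left(z \right)} = 2 z^{2}$ ($v{\left(z \right)} = 2 z z = 2 z^{2}$)
$A{\left(C,S \right)} = - 3 C$
$k{\left(R \right)} = -125$ ($k{\left(R \right)} = \left(-25\right) 5 = -125$)
$q{\left(N,l \right)} = - 3 N$
$v{\left(-40 \right)} q{\left(-3,k{\left(-1 \right)} - -5 \right)} = 2 \left(-40\right)^{2} \left(\left(-3\right) \left(-3\right)\right) = 2 \cdot 1600 \cdot 9 = 3200 \cdot 9 = 28800$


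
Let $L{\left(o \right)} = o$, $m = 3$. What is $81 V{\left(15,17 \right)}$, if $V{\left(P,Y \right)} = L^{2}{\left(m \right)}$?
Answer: $729$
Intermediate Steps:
$V{\left(P,Y \right)} = 9$ ($V{\left(P,Y \right)} = 3^{2} = 9$)
$81 V{\left(15,17 \right)} = 81 \cdot 9 = 729$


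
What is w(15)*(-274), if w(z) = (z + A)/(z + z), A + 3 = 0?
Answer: -548/5 ≈ -109.60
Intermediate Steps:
A = -3 (A = -3 + 0 = -3)
w(z) = (-3 + z)/(2*z) (w(z) = (z - 3)/(z + z) = (-3 + z)/((2*z)) = (-3 + z)*(1/(2*z)) = (-3 + z)/(2*z))
w(15)*(-274) = ((½)*(-3 + 15)/15)*(-274) = ((½)*(1/15)*12)*(-274) = (⅖)*(-274) = -548/5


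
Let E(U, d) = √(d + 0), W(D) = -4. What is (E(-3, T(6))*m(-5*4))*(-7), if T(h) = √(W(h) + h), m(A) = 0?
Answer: 0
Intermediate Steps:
T(h) = √(-4 + h)
E(U, d) = √d
(E(-3, T(6))*m(-5*4))*(-7) = (√(√(-4 + 6))*0)*(-7) = (√(√2)*0)*(-7) = (2^(¼)*0)*(-7) = 0*(-7) = 0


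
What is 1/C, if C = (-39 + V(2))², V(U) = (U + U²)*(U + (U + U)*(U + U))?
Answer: 1/4761 ≈ 0.00021004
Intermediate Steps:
V(U) = (U + U²)*(U + 4*U²) (V(U) = (U + U²)*(U + (2*U)*(2*U)) = (U + U²)*(U + 4*U²))
C = 4761 (C = (-39 + 2²*(1 + 4*2² + 5*2))² = (-39 + 4*(1 + 4*4 + 10))² = (-39 + 4*(1 + 16 + 10))² = (-39 + 4*27)² = (-39 + 108)² = 69² = 4761)
1/C = 1/4761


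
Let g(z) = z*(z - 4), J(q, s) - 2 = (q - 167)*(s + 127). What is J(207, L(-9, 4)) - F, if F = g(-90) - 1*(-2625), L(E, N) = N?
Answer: -5843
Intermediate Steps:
J(q, s) = 2 + (-167 + q)*(127 + s) (J(q, s) = 2 + (q - 167)*(s + 127) = 2 + (-167 + q)*(127 + s))
g(z) = z*(-4 + z)
F = 11085 (F = -90*(-4 - 90) - 1*(-2625) = -90*(-94) + 2625 = 8460 + 2625 = 11085)
J(207, L(-9, 4)) - F = (-21207 - 167*4 + 127*207 + 207*4) - 1*11085 = (-21207 - 668 + 26289 + 828) - 11085 = 5242 - 11085 = -5843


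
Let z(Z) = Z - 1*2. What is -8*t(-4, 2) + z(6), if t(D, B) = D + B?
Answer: 20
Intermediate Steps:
t(D, B) = B + D
z(Z) = -2 + Z (z(Z) = Z - 2 = -2 + Z)
-8*t(-4, 2) + z(6) = -8*(2 - 4) + (-2 + 6) = -8*(-2) + 4 = 16 + 4 = 20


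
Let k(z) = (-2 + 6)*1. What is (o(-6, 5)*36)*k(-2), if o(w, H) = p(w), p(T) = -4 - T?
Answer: 288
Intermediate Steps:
k(z) = 4 (k(z) = 4*1 = 4)
o(w, H) = -4 - w
(o(-6, 5)*36)*k(-2) = ((-4 - 1*(-6))*36)*4 = ((-4 + 6)*36)*4 = (2*36)*4 = 72*4 = 288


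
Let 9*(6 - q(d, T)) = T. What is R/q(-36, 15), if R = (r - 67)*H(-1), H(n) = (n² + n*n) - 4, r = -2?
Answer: 414/13 ≈ 31.846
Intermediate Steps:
q(d, T) = 6 - T/9
H(n) = -4 + 2*n² (H(n) = (n² + n²) - 4 = 2*n² - 4 = -4 + 2*n²)
R = 138 (R = (-2 - 67)*(-4 + 2*(-1)²) = -69*(-4 + 2*1) = -69*(-4 + 2) = -69*(-2) = 138)
R/q(-36, 15) = 138/(6 - ⅑*15) = 138/(6 - 5/3) = 138/(13/3) = 138*(3/13) = 414/13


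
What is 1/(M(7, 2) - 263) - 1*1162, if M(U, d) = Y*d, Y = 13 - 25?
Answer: -333495/287 ≈ -1162.0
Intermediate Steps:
Y = -12
M(U, d) = -12*d
1/(M(7, 2) - 263) - 1*1162 = 1/(-12*2 - 263) - 1*1162 = 1/(-24 - 263) - 1162 = 1/(-287) - 1162 = -1/287 - 1162 = -333495/287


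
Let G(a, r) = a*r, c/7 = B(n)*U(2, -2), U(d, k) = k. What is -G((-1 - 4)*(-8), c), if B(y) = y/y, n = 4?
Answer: 560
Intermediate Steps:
B(y) = 1
c = -14 (c = 7*(1*(-2)) = 7*(-2) = -14)
-G((-1 - 4)*(-8), c) = -(-1 - 4)*(-8)*(-14) = -(-5*(-8))*(-14) = -40*(-14) = -1*(-560) = 560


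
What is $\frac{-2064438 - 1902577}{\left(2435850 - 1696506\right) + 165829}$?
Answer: $- \frac{3967015}{905173} \approx -4.3826$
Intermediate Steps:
$\frac{-2064438 - 1902577}{\left(2435850 - 1696506\right) + 165829} = - \frac{3967015}{739344 + 165829} = - \frac{3967015}{905173}$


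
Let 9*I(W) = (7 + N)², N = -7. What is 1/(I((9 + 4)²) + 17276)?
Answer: 1/17276 ≈ 5.7884e-5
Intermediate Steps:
I(W) = 0 (I(W) = (7 - 7)²/9 = (⅑)*0² = (⅑)*0 = 0)
1/(I((9 + 4)²) + 17276) = 1/(0 + 17276) = 1/17276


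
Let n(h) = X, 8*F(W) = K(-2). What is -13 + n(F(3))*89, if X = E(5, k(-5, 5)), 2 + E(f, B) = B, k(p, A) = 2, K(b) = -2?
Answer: -13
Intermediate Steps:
F(W) = -¼ (F(W) = (⅛)*(-2) = -¼)
E(f, B) = -2 + B
X = 0 (X = -2 + 2 = 0)
n(h) = 0
-13 + n(F(3))*89 = -13 + 0*89 = -13 + 0 = -13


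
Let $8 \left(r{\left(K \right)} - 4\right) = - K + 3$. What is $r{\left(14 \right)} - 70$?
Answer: $- \frac{539}{8} \approx -67.375$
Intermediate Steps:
$r{\left(K \right)} = \frac{35}{8} - \frac{K}{8}$ ($r{\left(K \right)} = 4 + \frac{- K + 3}{8} = 4 + \frac{3 - K}{8} = 4 - \left(- \frac{3}{8} + \frac{K}{8}\right) = \frac{35}{8} - \frac{K}{8}$)
$r{\left(14 \right)} - 70 = \left(\frac{35}{8} - \frac{7}{4}\right) - 70 = \frac{21}{8} - 70 = - \frac{539}{8}$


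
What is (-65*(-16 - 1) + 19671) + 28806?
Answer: 49582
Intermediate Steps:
(-65*(-16 - 1) + 19671) + 28806 = (-65*(-17) + 19671) + 28806 = (1105 + 19671) + 28806 = 20776 + 28806 = 49582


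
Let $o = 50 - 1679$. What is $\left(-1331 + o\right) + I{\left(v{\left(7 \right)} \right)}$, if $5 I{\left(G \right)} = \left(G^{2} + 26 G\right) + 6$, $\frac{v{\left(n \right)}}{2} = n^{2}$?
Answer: $- \frac{2642}{5} \approx -528.4$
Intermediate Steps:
$v{\left(n \right)} = 2 n^{2}$
$I{\left(G \right)} = \frac{6}{5} + \frac{G^{2}}{5} + \frac{26 G}{5}$ ($I{\left(G \right)} = \frac{\left(G^{2} + 26 G\right) + 6}{5} = \frac{6 + G^{2} + 26 G}{5} = \frac{6}{5} + \frac{G^{2}}{5} + \frac{26 G}{5}$)
$o = -1629$
$\left(-1331 + o\right) + I{\left(v{\left(7 \right)} \right)} = \left(-1331 - 1629\right) + \left(\frac{6}{5} + \frac{\left(2 \cdot 7^{2}\right)^{2}}{5} + \frac{26 \cdot 2 \cdot 7^{2}}{5}\right) = -2960 + \left(\frac{6}{5} + \frac{\left(2 \cdot 49\right)^{2}}{5} + \frac{26 \cdot 2 \cdot 49}{5}\right) = -2960 + \left(\frac{6}{5} + \frac{98^{2}}{5} + \frac{26}{5} \cdot 98\right) = -2960 + \left(\frac{6}{5} + \frac{1}{5} \cdot 9604 + \frac{2548}{5}\right) = -2960 + \left(\frac{6}{5} + \frac{9604}{5} + \frac{2548}{5}\right) = -2960 + \frac{12158}{5} = - \frac{2642}{5}$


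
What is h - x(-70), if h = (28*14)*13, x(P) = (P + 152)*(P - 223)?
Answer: 29122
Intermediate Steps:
x(P) = (-223 + P)*(152 + P) (x(P) = (152 + P)*(-223 + P) = (-223 + P)*(152 + P))
h = 5096 (h = 392*13 = 5096)
h - x(-70) = 5096 - (-33896 + (-70)**2 - 71*(-70)) = 5096 - (-33896 + 4900 + 4970) = 5096 - 1*(-24026) = 5096 + 24026 = 29122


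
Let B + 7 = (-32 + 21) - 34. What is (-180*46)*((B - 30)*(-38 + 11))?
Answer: -18331920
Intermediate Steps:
B = -52 (B = -7 + ((-32 + 21) - 34) = -7 + (-11 - 34) = -7 - 45 = -52)
(-180*46)*((B - 30)*(-38 + 11)) = (-180*46)*((-52 - 30)*(-38 + 11)) = -(-678960)*(-27) = -8280*2214 = -18331920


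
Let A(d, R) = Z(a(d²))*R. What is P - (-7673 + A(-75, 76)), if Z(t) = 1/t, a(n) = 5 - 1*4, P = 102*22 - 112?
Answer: 9729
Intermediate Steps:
P = 2132 (P = 2244 - 112 = 2132)
a(n) = 1 (a(n) = 5 - 4 = 1)
A(d, R) = R (A(d, R) = R/1 = 1*R = R)
P - (-7673 + A(-75, 76)) = 2132 - (-7673 + 76) = 2132 - 1*(-7597) = 2132 + 7597 = 9729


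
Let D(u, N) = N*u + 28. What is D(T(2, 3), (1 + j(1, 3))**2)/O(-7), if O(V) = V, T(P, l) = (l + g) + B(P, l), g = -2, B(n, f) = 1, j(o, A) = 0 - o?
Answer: -4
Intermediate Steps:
j(o, A) = -o
T(P, l) = -1 + l (T(P, l) = (l - 2) + 1 = (-2 + l) + 1 = -1 + l)
D(u, N) = 28 + N*u
D(T(2, 3), (1 + j(1, 3))**2)/O(-7) = (28 + (1 - 1*1)**2*(-1 + 3))/(-7) = (28 + (1 - 1)**2*2)*(-1/7) = (28 + 0**2*2)*(-1/7) = (28 + 0*2)*(-1/7) = (28 + 0)*(-1/7) = 28*(-1/7) = -4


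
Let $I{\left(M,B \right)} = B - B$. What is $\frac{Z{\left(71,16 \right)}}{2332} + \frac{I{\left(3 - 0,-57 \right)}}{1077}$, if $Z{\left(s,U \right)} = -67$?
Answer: $- \frac{67}{2332} \approx -0.028731$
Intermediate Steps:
$I{\left(M,B \right)} = 0$
$\frac{Z{\left(71,16 \right)}}{2332} + \frac{I{\left(3 - 0,-57 \right)}}{1077} = - \frac{67}{2332} + \frac{0}{1077} = \left(-67\right) \frac{1}{2332} + 0 \cdot \frac{1}{1077} = - \frac{67}{2332} + 0 = - \frac{67}{2332}$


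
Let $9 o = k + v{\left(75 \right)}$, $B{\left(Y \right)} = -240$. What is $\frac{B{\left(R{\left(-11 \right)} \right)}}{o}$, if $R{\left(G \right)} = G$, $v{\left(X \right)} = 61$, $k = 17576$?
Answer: $- \frac{720}{5879} \approx -0.12247$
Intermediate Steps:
$o = \frac{5879}{3}$ ($o = \frac{17576 + 61}{9} = \frac{1}{9} \cdot 17637 = \frac{5879}{3} \approx 1959.7$)
$\frac{B{\left(R{\left(-11 \right)} \right)}}{o} = - \frac{240}{\frac{5879}{3}} = \left(-240\right) \frac{3}{5879} = - \frac{720}{5879}$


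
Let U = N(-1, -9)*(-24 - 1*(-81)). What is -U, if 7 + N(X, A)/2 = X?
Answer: 912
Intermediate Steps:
N(X, A) = -14 + 2*X
U = -912 (U = (-14 + 2*(-1))*(-24 - 1*(-81)) = (-14 - 2)*(-24 + 81) = -16*57 = -912)
-U = -1*(-912) = 912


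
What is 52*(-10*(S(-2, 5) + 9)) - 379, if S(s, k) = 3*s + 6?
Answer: -5059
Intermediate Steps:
S(s, k) = 6 + 3*s
52*(-10*(S(-2, 5) + 9)) - 379 = 52*(-10*((6 + 3*(-2)) + 9)) - 379 = 52*(-10*((6 - 6) + 9)) - 379 = 52*(-10*(0 + 9)) - 379 = 52*(-10*9) - 379 = 52*(-90) - 379 = -4680 - 379 = -5059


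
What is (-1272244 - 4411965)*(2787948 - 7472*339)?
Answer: -1449132242460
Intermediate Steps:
(-1272244 - 4411965)*(2787948 - 7472*339) = -5684209*(2787948 - 2533008) = -5684209*254940 = -1449132242460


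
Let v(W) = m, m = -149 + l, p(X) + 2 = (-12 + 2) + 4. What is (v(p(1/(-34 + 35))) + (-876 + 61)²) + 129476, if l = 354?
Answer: 793906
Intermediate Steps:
p(X) = -8 (p(X) = -2 + ((-12 + 2) + 4) = -2 + (-10 + 4) = -2 - 6 = -8)
m = 205 (m = -149 + 354 = 205)
v(W) = 205
(v(p(1/(-34 + 35))) + (-876 + 61)²) + 129476 = (205 + (-876 + 61)²) + 129476 = (205 + (-815)²) + 129476 = (205 + 664225) + 129476 = 664430 + 129476 = 793906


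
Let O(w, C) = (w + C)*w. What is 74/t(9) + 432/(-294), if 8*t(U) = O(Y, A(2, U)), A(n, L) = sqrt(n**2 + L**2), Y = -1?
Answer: -1252/147 - 148*sqrt(85)/21 ≈ -73.493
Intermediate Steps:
A(n, L) = sqrt(L**2 + n**2)
O(w, C) = w*(C + w) (O(w, C) = (C + w)*w = w*(C + w))
t(U) = 1/8 - sqrt(4 + U**2)/8 (t(U) = (-(sqrt(U**2 + 2**2) - 1))/8 = (-(sqrt(U**2 + 4) - 1))/8 = (-(sqrt(4 + U**2) - 1))/8 = (-(-1 + sqrt(4 + U**2)))/8 = (1 - sqrt(4 + U**2))/8 = 1/8 - sqrt(4 + U**2)/8)
74/t(9) + 432/(-294) = 74/(1/8 - sqrt(4 + 9**2)/8) + 432/(-294) = 74/(1/8 - sqrt(4 + 81)/8) + 432*(-1/294) = 74/(1/8 - sqrt(85)/8) - 72/49 = -72/49 + 74/(1/8 - sqrt(85)/8)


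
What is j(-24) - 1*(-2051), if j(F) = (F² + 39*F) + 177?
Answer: 1868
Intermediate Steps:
j(F) = 177 + F² + 39*F
j(-24) - 1*(-2051) = (177 + (-24)² + 39*(-24)) - 1*(-2051) = (177 + 576 - 936) + 2051 = -183 + 2051 = 1868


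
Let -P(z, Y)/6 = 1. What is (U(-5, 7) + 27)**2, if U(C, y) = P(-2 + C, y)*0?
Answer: 729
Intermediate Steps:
P(z, Y) = -6 (P(z, Y) = -6*1 = -6)
U(C, y) = 0 (U(C, y) = -6*0 = 0)
(U(-5, 7) + 27)**2 = (0 + 27)**2 = 27**2 = 729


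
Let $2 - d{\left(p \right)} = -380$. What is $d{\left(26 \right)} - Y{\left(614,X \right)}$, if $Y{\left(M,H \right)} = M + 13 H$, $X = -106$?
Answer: $1146$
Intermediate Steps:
$d{\left(p \right)} = 382$ ($d{\left(p \right)} = 2 - -380 = 2 + 380 = 382$)
$d{\left(26 \right)} - Y{\left(614,X \right)} = 382 - \left(614 + 13 \left(-106\right)\right) = 382 - \left(614 - 1378\right) = 382 - -764 = 382 + 764 = 1146$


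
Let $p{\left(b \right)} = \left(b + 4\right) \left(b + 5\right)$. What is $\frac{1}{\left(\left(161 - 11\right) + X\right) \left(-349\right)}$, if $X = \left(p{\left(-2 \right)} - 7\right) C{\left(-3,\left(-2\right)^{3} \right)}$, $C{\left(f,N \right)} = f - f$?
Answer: $- \frac{1}{52350} \approx -1.9102 \cdot 10^{-5}$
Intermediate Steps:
$C{\left(f,N \right)} = 0$
$p{\left(b \right)} = \left(4 + b\right) \left(5 + b\right)$
$X = 0$ ($X = \left(\left(20 + \left(-2\right)^{2} + 9 \left(-2\right)\right) - 7\right) 0 = \left(\left(20 + 4 - 18\right) - 7\right) 0 = \left(6 - 7\right) 0 = \left(-1\right) 0 = 0$)
$\frac{1}{\left(\left(161 - 11\right) + X\right) \left(-349\right)} = \frac{1}{\left(\left(161 - 11\right) + 0\right) \left(-349\right)} = \frac{1}{\left(150 + 0\right) \left(-349\right)} = \frac{1}{150 \left(-349\right)} = \frac{1}{-52350} = - \frac{1}{52350}$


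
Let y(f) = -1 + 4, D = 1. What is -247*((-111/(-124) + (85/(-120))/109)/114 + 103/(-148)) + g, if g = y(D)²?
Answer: 3222110585/18003312 ≈ 178.97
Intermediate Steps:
y(f) = 3
g = 9 (g = 3² = 9)
-247*((-111/(-124) + (85/(-120))/109)/114 + 103/(-148)) + g = -247*((-111/(-124) + (85/(-120))/109)/114 + 103/(-148)) + 9 = -247*((-111*(-1/124) + (85*(-1/120))*(1/109))*(1/114) + 103*(-1/148)) + 9 = -247*((111/124 - 17/24*1/109)*(1/114) - 103/148) + 9 = -247*((111/124 - 17/2616)*(1/114) - 103/148) + 9 = -247*((72067/81096)*(1/114) - 103/148) + 9 = -247*(3793/486576 - 103/148) + 9 = -247*(-12388991/18003312) + 9 = 3060080777/18003312 + 9 = 3222110585/18003312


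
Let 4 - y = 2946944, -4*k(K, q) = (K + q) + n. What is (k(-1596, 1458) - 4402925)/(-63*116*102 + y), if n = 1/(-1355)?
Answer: 23863666509/20012569520 ≈ 1.1924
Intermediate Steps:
n = -1/1355 ≈ -0.00073801
k(K, q) = 1/5420 - K/4 - q/4 (k(K, q) = -((K + q) - 1/1355)/4 = -(-1/1355 + K + q)/4 = 1/5420 - K/4 - q/4)
y = -2946940 (y = 4 - 1*2946944 = 4 - 2946944 = -2946940)
(k(-1596, 1458) - 4402925)/(-63*116*102 + y) = ((1/5420 - ¼*(-1596) - ¼*1458) - 4402925)/(-63*116*102 - 2946940) = ((1/5420 + 399 - 729/2) - 4402925)/(-7308*102 - 2946940) = (186991/5420 - 4402925)/(-745416 - 2946940) = -23863666509/5420/(-3692356) = -23863666509/5420*(-1/3692356) = 23863666509/20012569520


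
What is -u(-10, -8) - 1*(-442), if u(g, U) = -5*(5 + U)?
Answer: 427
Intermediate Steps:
u(g, U) = -25 - 5*U
-u(-10, -8) - 1*(-442) = -(-25 - 5*(-8)) - 1*(-442) = -(-25 + 40) + 442 = -1*15 + 442 = -15 + 442 = 427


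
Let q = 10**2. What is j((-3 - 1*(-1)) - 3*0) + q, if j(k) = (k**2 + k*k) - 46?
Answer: 62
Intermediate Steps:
j(k) = -46 + 2*k**2 (j(k) = (k**2 + k**2) - 46 = 2*k**2 - 46 = -46 + 2*k**2)
q = 100
j((-3 - 1*(-1)) - 3*0) + q = (-46 + 2*((-3 - 1*(-1)) - 3*0)**2) + 100 = (-46 + 2*((-3 + 1) + 0)**2) + 100 = (-46 + 2*(-2 + 0)**2) + 100 = (-46 + 2*(-2)**2) + 100 = (-46 + 2*4) + 100 = (-46 + 8) + 100 = -38 + 100 = 62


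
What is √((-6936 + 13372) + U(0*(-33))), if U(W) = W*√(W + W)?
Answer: 2*√1609 ≈ 80.225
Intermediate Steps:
U(W) = √2*W^(3/2) (U(W) = W*√(2*W) = W*(√2*√W) = √2*W^(3/2))
√((-6936 + 13372) + U(0*(-33))) = √((-6936 + 13372) + √2*(0*(-33))^(3/2)) = √(6436 + √2*0^(3/2)) = √(6436 + √2*0) = √(6436 + 0) = √6436 = 2*√1609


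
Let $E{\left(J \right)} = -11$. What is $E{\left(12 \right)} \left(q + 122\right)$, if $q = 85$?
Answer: $-2277$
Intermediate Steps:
$E{\left(12 \right)} \left(q + 122\right) = - 11 \left(85 + 122\right) = \left(-11\right) 207 = -2277$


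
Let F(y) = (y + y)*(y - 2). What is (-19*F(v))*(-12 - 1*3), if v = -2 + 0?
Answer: 4560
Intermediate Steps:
v = -2
F(y) = 2*y*(-2 + y) (F(y) = (2*y)*(-2 + y) = 2*y*(-2 + y))
(-19*F(v))*(-12 - 1*3) = (-38*(-2)*(-2 - 2))*(-12 - 1*3) = (-38*(-2)*(-4))*(-12 - 3) = -19*16*(-15) = -304*(-15) = 4560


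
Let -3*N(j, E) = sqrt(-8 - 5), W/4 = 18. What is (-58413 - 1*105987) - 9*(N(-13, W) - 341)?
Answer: -161331 + 3*I*sqrt(13) ≈ -1.6133e+5 + 10.817*I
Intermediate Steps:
W = 72 (W = 4*18 = 72)
N(j, E) = -I*sqrt(13)/3 (N(j, E) = -sqrt(-8 - 5)/3 = -I*sqrt(13)/3)
(-58413 - 1*105987) - 9*(N(-13, W) - 341) = (-58413 - 1*105987) - 9*(-I*sqrt(13)/3 - 341) = (-58413 - 105987) - 9*(-341 - I*sqrt(13)/3) = -164400 - (-3069 - 3*I*sqrt(13)) = -164400 + (3069 + 3*I*sqrt(13)) = -161331 + 3*I*sqrt(13)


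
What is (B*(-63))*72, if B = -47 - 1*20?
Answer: 303912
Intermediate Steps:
B = -67 (B = -47 - 20 = -67)
(B*(-63))*72 = -67*(-63)*72 = 4221*72 = 303912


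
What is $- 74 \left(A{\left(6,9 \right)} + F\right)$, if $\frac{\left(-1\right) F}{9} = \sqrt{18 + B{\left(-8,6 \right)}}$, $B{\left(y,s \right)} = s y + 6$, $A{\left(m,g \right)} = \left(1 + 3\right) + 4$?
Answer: $-592 + 1332 i \sqrt{6} \approx -592.0 + 3262.7 i$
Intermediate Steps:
$A{\left(m,g \right)} = 8$ ($A{\left(m,g \right)} = 4 + 4 = 8$)
$B{\left(y,s \right)} = 6 + s y$
$F = - 18 i \sqrt{6}$ ($F = - 9 \sqrt{18 + \left(6 + 6 \left(-8\right)\right)} = - 9 \sqrt{18 + \left(6 - 48\right)} = - 9 \sqrt{18 - 42} = - 9 \sqrt{-24} = - 9 \cdot 2 i \sqrt{6} = - 18 i \sqrt{6} \approx - 44.091 i$)
$- 74 \left(A{\left(6,9 \right)} + F\right) = - 74 \left(8 - 18 i \sqrt{6}\right) = -592 + 1332 i \sqrt{6}$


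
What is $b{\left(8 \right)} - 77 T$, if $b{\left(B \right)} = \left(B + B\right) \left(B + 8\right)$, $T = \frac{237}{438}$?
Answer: $\frac{31293}{146} \approx 214.34$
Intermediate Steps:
$T = \frac{79}{146}$ ($T = 237 \cdot \frac{1}{438} = \frac{79}{146} \approx 0.5411$)
$b{\left(B \right)} = 2 B \left(8 + B\right)$
$b{\left(8 \right)} - 77 T = 2 \cdot 8 \left(8 + 8\right) - \frac{6083}{146} = 2 \cdot 8 \cdot 16 - \frac{6083}{146} = 256 - \frac{6083}{146} = \frac{31293}{146}$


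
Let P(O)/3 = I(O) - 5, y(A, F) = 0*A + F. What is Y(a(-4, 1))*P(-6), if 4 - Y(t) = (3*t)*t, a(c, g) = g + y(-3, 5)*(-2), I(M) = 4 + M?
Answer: 5019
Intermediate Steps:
y(A, F) = F (y(A, F) = 0 + F = F)
a(c, g) = -10 + g (a(c, g) = g + 5*(-2) = g - 10 = -10 + g)
Y(t) = 4 - 3*t² (Y(t) = 4 - 3*t*t = 4 - 3*t²)
P(O) = -3 + 3*O (P(O) = 3*((4 + O) - 5) = 3*(-1 + O) = -3 + 3*O)
Y(a(-4, 1))*P(-6) = (4 - 3*(-10 + 1)²)*(-3 + 3*(-6)) = (4 - 3*(-9)²)*(-3 - 18) = (4 - 3*81)*(-21) = (4 - 243)*(-21) = -239*(-21) = 5019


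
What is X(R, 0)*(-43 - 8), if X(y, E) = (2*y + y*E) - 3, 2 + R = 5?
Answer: -153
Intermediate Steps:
R = 3 (R = -2 + 5 = 3)
X(y, E) = -3 + 2*y + E*y (X(y, E) = (2*y + E*y) - 3 = -3 + 2*y + E*y)
X(R, 0)*(-43 - 8) = (-3 + 2*3 + 0*3)*(-43 - 8) = (-3 + 6 + 0)*(-51) = 3*(-51) = -153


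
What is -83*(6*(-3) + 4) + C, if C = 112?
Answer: 1274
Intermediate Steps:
-83*(6*(-3) + 4) + C = -83*(6*(-3) + 4) + 112 = -83*(-18 + 4) + 112 = -83*(-14) + 112 = 1162 + 112 = 1274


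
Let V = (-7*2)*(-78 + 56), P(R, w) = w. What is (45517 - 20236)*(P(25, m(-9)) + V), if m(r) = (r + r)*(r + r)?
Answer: 15977592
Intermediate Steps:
m(r) = 4*r² (m(r) = (2*r)*(2*r) = 4*r²)
V = 308 (V = -14*(-22) = 308)
(45517 - 20236)*(P(25, m(-9)) + V) = (45517 - 20236)*(4*(-9)² + 308) = 25281*(4*81 + 308) = 25281*(324 + 308) = 25281*632 = 15977592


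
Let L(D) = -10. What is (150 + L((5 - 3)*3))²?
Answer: 19600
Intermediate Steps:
(150 + L((5 - 3)*3))² = (150 - 10)² = 140² = 19600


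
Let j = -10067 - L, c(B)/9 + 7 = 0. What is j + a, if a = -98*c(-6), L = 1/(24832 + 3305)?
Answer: -109537342/28137 ≈ -3893.0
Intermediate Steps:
L = 1/28137 ≈ 3.5540e-5
c(B) = -63 (c(B) = -63 + 9*0 = -63 + 0 = -63)
a = 6174 (a = -98*(-63) = 6174)
j = -283255180/28137 (j = -10067 - 1*1/28137 = -10067 - 1/28137 = -283255180/28137 ≈ -10067.)
j + a = -283255180/28137 + 6174 = -109537342/28137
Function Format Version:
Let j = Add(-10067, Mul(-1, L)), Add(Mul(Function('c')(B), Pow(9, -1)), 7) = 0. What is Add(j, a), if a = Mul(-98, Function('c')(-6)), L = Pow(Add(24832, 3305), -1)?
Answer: Rational(-109537342, 28137) ≈ -3893.0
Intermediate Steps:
L = Rational(1, 28137) (L = Pow(28137, -1) = Rational(1, 28137) ≈ 3.5540e-5)
Function('c')(B) = -63 (Function('c')(B) = Add(-63, Mul(9, 0)) = Add(-63, 0) = -63)
a = 6174 (a = Mul(-98, -63) = 6174)
j = Rational(-283255180, 28137) (j = Add(-10067, Mul(-1, Rational(1, 28137))) = Add(-10067, Rational(-1, 28137)) = Rational(-283255180, 28137) ≈ -10067.)
Add(j, a) = Add(Rational(-283255180, 28137), 6174) = Rational(-109537342, 28137)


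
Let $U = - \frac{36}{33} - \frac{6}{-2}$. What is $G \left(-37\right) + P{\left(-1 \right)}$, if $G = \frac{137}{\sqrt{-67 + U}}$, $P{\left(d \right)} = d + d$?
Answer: $-2 + \frac{5069 i \sqrt{1969}}{358} \approx -2.0 + 628.29 i$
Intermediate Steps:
$U = \frac{21}{11}$ ($U = \left(-36\right) \frac{1}{33} - -3 = - \frac{12}{11} + 3 = \frac{21}{11} \approx 1.9091$)
$P{\left(d \right)} = 2 d$
$G = - \frac{137 i \sqrt{1969}}{358}$ ($G = \frac{137}{\sqrt{-67 + \frac{21}{11}}} = \frac{137}{\sqrt{- \frac{716}{11}}} = \frac{137}{\frac{2}{11} i \sqrt{1969}} = 137 \left(- \frac{i \sqrt{1969}}{358}\right) = - \frac{137 i \sqrt{1969}}{358} \approx - 16.981 i$)
$G \left(-37\right) + P{\left(-1 \right)} = - \frac{137 i \sqrt{1969}}{358} \left(-37\right) + 2 \left(-1\right) = \frac{5069 i \sqrt{1969}}{358} - 2 = -2 + \frac{5069 i \sqrt{1969}}{358}$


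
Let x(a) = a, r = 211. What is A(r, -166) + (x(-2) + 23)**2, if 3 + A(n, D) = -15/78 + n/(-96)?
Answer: 543641/1248 ≈ 435.61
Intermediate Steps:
A(n, D) = -83/26 - n/96 (A(n, D) = -3 + (-15/78 + n/(-96)) = -3 + (-15*1/78 + n*(-1/96)) = -3 + (-5/26 - n/96) = -83/26 - n/96)
A(r, -166) + (x(-2) + 23)**2 = (-83/26 - 1/96*211) + (-2 + 23)**2 = (-83/26 - 211/96) + 21**2 = -6727/1248 + 441 = 543641/1248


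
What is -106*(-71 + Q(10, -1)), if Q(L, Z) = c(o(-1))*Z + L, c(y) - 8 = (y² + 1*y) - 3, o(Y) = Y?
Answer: 6996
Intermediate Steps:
c(y) = 5 + y + y² (c(y) = 8 + ((y² + 1*y) - 3) = 8 + ((y² + y) - 3) = 8 + ((y + y²) - 3) = 8 + (-3 + y + y²) = 5 + y + y²)
Q(L, Z) = L + 5*Z (Q(L, Z) = (5 - 1 + (-1)²)*Z + L = (5 - 1 + 1)*Z + L = 5*Z + L = L + 5*Z)
-106*(-71 + Q(10, -1)) = -106*(-71 + (10 + 5*(-1))) = -106*(-71 + (10 - 5)) = -106*(-71 + 5) = -106*(-66) = 6996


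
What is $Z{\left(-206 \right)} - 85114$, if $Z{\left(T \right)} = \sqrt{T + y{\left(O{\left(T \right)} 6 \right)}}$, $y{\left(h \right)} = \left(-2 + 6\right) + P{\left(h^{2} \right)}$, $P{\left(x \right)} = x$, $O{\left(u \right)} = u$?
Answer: $-85114 + \sqrt{1527494} \approx -83878.0$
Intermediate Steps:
$y{\left(h \right)} = 4 + h^{2}$ ($y{\left(h \right)} = \left(-2 + 6\right) + h^{2} = 4 + h^{2}$)
$Z{\left(T \right)} = \sqrt{4 + T + 36 T^{2}}$ ($Z{\left(T \right)} = \sqrt{T + \left(4 + \left(T 6\right)^{2}\right)} = \sqrt{T + \left(4 + \left(6 T\right)^{2}\right)} = \sqrt{T + \left(4 + 36 T^{2}\right)} = \sqrt{4 + T + 36 T^{2}}$)
$Z{\left(-206 \right)} - 85114 = \sqrt{4 - 206 + 36 \left(-206\right)^{2}} - 85114 = \sqrt{4 - 206 + 36 \cdot 42436} - 85114 = \sqrt{4 - 206 + 1527696} - 85114 = \sqrt{1527494} - 85114 = -85114 + \sqrt{1527494}$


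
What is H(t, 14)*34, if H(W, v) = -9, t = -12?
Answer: -306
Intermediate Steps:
H(t, 14)*34 = -9*34 = -306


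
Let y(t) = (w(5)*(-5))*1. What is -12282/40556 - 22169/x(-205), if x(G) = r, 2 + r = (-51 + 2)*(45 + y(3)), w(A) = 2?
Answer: 438998885/34817326 ≈ 12.609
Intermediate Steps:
y(t) = -10 (y(t) = (2*(-5))*1 = -10*1 = -10)
r = -1717 (r = -2 + (-51 + 2)*(45 - 10) = -2 - 49*35 = -2 - 1715 = -1717)
x(G) = -1717
-12282/40556 - 22169/x(-205) = -12282/40556 - 22169/(-1717) = -12282*1/40556 - 22169*(-1/1717) = -6141/20278 + 22169/1717 = 438998885/34817326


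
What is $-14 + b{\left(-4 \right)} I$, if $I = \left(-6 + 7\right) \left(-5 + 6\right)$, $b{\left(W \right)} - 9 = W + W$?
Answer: $-13$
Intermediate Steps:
$b{\left(W \right)} = 9 + 2 W$ ($b{\left(W \right)} = 9 + \left(W + W\right) = 9 + 2 W$)
$I = 1$ ($I = 1 \cdot 1 = 1$)
$-14 + b{\left(-4 \right)} I = -14 + \left(9 + 2 \left(-4\right)\right) 1 = -14 + \left(9 - 8\right) 1 = -14 + 1 \cdot 1 = -14 + 1 = -13$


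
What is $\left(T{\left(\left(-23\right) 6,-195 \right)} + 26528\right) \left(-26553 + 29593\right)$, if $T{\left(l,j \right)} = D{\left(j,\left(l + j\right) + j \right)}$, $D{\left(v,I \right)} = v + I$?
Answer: $78447200$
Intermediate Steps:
$D{\left(v,I \right)} = I + v$
$T{\left(l,j \right)} = l + 3 j$ ($T{\left(l,j \right)} = \left(\left(l + j\right) + j\right) + j = \left(\left(j + l\right) + j\right) + j = \left(l + 2 j\right) + j = l + 3 j$)
$\left(T{\left(\left(-23\right) 6,-195 \right)} + 26528\right) \left(-26553 + 29593\right) = \left(\left(\left(-23\right) 6 + 3 \left(-195\right)\right) + 26528\right) \left(-26553 + 29593\right) = \left(\left(-138 - 585\right) + 26528\right) 3040 = \left(-723 + 26528\right) 3040 = 25805 \cdot 3040 = 78447200$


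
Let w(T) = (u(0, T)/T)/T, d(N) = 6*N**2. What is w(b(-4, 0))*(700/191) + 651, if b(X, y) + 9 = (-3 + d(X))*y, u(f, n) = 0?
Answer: 651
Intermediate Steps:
b(X, y) = -9 + y*(-3 + 6*X**2) (b(X, y) = -9 + (-3 + 6*X**2)*y = -9 + y*(-3 + 6*X**2))
w(T) = 0 (w(T) = (0/T)/T = 0/T = 0)
w(b(-4, 0))*(700/191) + 651 = 0*(700/191) + 651 = 0 + 651 = 651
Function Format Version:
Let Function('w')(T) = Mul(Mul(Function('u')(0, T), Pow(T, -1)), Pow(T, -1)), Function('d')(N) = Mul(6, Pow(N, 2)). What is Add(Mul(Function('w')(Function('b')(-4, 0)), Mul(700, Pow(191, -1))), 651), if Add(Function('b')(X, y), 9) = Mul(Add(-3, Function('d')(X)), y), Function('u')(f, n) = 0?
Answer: 651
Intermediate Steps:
Function('b')(X, y) = Add(-9, Mul(y, Add(-3, Mul(6, Pow(X, 2))))) (Function('b')(X, y) = Add(-9, Mul(Add(-3, Mul(6, Pow(X, 2))), y)) = Add(-9, Mul(y, Add(-3, Mul(6, Pow(X, 2))))))
Function('w')(T) = 0 (Function('w')(T) = Mul(Mul(0, Pow(T, -1)), Pow(T, -1)) = Mul(0, Pow(T, -1)) = 0)
Add(Mul(Function('w')(Function('b')(-4, 0)), Mul(700, Pow(191, -1))), 651) = Add(Mul(0, Mul(700, Pow(191, -1))), 651) = Add(Mul(0, Mul(700, Rational(1, 191))), 651) = Add(Mul(0, Rational(700, 191)), 651) = Add(0, 651) = 651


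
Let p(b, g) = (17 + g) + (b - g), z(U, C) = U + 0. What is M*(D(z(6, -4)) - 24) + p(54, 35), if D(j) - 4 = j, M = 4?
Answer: 15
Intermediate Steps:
z(U, C) = U
D(j) = 4 + j
p(b, g) = 17 + b
M*(D(z(6, -4)) - 24) + p(54, 35) = 4*((4 + 6) - 24) + (17 + 54) = 4*(10 - 24) + 71 = 4*(-14) + 71 = -56 + 71 = 15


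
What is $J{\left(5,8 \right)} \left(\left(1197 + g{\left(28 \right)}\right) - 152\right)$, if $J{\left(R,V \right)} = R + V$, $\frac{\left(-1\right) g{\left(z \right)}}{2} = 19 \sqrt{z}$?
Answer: $13585 - 988 \sqrt{7} \approx 10971.0$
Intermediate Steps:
$g{\left(z \right)} = - 38 \sqrt{z}$ ($g{\left(z \right)} = - 2 \cdot 19 \sqrt{z} = - 38 \sqrt{z}$)
$J{\left(5,8 \right)} \left(\left(1197 + g{\left(28 \right)}\right) - 152\right) = \left(5 + 8\right) \left(\left(1197 - 38 \sqrt{28}\right) - 152\right) = 13 \left(\left(1197 - 38 \cdot 2 \sqrt{7}\right) - 152\right) = 13 \left(\left(1197 - 76 \sqrt{7}\right) - 152\right) = 13 \left(1045 - 76 \sqrt{7}\right) = 13585 - 988 \sqrt{7}$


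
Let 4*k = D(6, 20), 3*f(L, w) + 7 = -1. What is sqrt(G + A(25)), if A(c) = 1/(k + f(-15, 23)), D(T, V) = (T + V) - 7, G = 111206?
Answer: 7*sqrt(56738)/5 ≈ 333.48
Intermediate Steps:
f(L, w) = -8/3 (f(L, w) = -7/3 + (1/3)*(-1) = -7/3 - 1/3 = -8/3)
D(T, V) = -7 + T + V
k = 19/4 (k = (-7 + 6 + 20)/4 = (1/4)*19 = 19/4 ≈ 4.7500)
A(c) = 12/25 (A(c) = 1/(19/4 - 8/3) = 1/(25/12) = 12/25)
sqrt(G + A(25)) = sqrt(111206 + 12/25) = sqrt(2780162/25) = 7*sqrt(56738)/5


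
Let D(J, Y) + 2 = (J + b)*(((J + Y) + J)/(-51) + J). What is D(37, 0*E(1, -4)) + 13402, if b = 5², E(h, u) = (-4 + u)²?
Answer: 795806/51 ≈ 15604.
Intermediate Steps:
b = 25
D(J, Y) = -2 + (25 + J)*(-Y/51 + 49*J/51) (D(J, Y) = -2 + (J + 25)*(((J + Y) + J)/(-51) + J) = -2 + (25 + J)*((Y + 2*J)*(-1/51) + J) = -2 + (25 + J)*((-2*J/51 - Y/51) + J) = -2 + (25 + J)*(-Y/51 + 49*J/51))
D(37, 0*E(1, -4)) + 13402 = (-2 - 0*(-4 - 4)² + (49/51)*37² + (1225/51)*37 - 1/51*37*0*(-4 - 4)²) + 13402 = (-2 - 0*(-8)² + (49/51)*1369 + 45325/51 - 1/51*37*0*(-8)²) + 13402 = (-2 - 0*64 + 67081/51 + 45325/51 - 1/51*37*0*64) + 13402 = (-2 - 25/51*0 + 67081/51 + 45325/51 - 1/51*37*0) + 13402 = (-2 + 0 + 67081/51 + 45325/51 + 0) + 13402 = 112304/51 + 13402 = 795806/51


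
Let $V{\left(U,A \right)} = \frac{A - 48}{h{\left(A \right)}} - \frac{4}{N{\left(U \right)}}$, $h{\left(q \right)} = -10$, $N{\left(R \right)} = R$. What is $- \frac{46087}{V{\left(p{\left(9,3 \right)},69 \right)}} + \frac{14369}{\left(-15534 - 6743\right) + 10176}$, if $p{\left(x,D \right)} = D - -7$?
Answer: $\frac{1115325729}{60505} \approx 18434.0$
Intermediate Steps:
$p{\left(x,D \right)} = 7 + D$ ($p{\left(x,D \right)} = D + 7 = 7 + D$)
$V{\left(U,A \right)} = \frac{24}{5} - \frac{4}{U} - \frac{A}{10}$ ($V{\left(U,A \right)} = \frac{A - 48}{-10} - \frac{4}{U} = \left(-48 + A\right) \left(- \frac{1}{10}\right) - \frac{4}{U} = \left(\frac{24}{5} - \frac{A}{10}\right) - \frac{4}{U} = \frac{24}{5} - \frac{4}{U} - \frac{A}{10}$)
$- \frac{46087}{V{\left(p{\left(9,3 \right)},69 \right)}} + \frac{14369}{\left(-15534 - 6743\right) + 10176} = - \frac{46087}{\frac{1}{10} \frac{1}{7 + 3} \left(-40 + \left(7 + 3\right) \left(48 - 69\right)\right)} + \frac{14369}{\left(-15534 - 6743\right) + 10176} = - \frac{46087}{\frac{1}{10} \cdot \frac{1}{10} \left(-40 + 10 \left(48 - 69\right)\right)} + \frac{14369}{-22277 + 10176} = - \frac{46087}{\frac{1}{10} \cdot \frac{1}{10} \left(-40 + 10 \left(-21\right)\right)} + \frac{14369}{-12101} = - \frac{46087}{\frac{1}{10} \cdot \frac{1}{10} \left(-40 - 210\right)} + 14369 \left(- \frac{1}{12101}\right) = - \frac{46087}{\frac{1}{10} \cdot \frac{1}{10} \left(-250\right)} - \frac{14369}{12101} = - \frac{46087}{- \frac{5}{2}} - \frac{14369}{12101} = \left(-46087\right) \left(- \frac{2}{5}\right) - \frac{14369}{12101} = \frac{92174}{5} - \frac{14369}{12101} = \frac{1115325729}{60505}$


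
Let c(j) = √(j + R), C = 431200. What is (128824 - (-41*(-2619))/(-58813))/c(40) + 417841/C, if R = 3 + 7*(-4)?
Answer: 417841/431200 + 7576633291*√15/882195 ≈ 33264.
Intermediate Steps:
R = -25 (R = 3 - 28 = -25)
c(j) = √(-25 + j) (c(j) = √(j - 25) = √(-25 + j))
(128824 - (-41*(-2619))/(-58813))/c(40) + 417841/C = (128824 - (-41*(-2619))/(-58813))/(√(-25 + 40)) + 417841/431200 = (128824 - 107379*(-1)/58813)/(√15) + 417841*(1/431200) = (128824 - 1*(-107379/58813))*(√15/15) + 417841/431200 = (128824 + 107379/58813)*(√15/15) + 417841/431200 = 7576633291*(√15/15)/58813 + 417841/431200 = 7576633291*√15/882195 + 417841/431200 = 417841/431200 + 7576633291*√15/882195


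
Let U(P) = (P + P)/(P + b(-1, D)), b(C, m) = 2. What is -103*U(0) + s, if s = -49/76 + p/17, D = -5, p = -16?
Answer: -2049/1292 ≈ -1.5859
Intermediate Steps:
s = -2049/1292 (s = -49/76 - 16/17 = -2049/1292 ≈ -1.5859)
U(P) = 2*P/(2 + P) (U(P) = (P + P)/(P + 2) = (2*P)/(2 + P) = 2*P/(2 + P))
-103*U(0) + s = -206*0/(2 + 0) - 2049/1292 = -206*0/2 - 2049/1292 = -103*0 - 2049/1292 = 0 - 2049/1292 = -2049/1292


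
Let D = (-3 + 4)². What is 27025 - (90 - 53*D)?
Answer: 26988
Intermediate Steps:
D = 1 (D = 1² = 1)
27025 - (90 - 53*D) = 27025 - (90 - 53*1) = 27025 - (90 - 53) = 27025 - 1*37 = 27025 - 37 = 26988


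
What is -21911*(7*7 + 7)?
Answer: -1227016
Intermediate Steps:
-21911*(7*7 + 7) = -21911*(49 + 7) = -21911*56 = -1227016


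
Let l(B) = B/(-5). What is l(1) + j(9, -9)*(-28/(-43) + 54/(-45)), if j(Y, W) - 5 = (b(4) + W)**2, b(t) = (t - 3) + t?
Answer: -2521/215 ≈ -11.726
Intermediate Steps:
l(B) = -B/5 (l(B) = B*(-1/5) = -B/5)
b(t) = -3 + 2*t (b(t) = (-3 + t) + t = -3 + 2*t)
j(Y, W) = 5 + (5 + W)**2 (j(Y, W) = 5 + ((-3 + 2*4) + W)**2 = 5 + ((-3 + 8) + W)**2 = 5 + (5 + W)**2)
l(1) + j(9, -9)*(-28/(-43) + 54/(-45)) = -1/5*1 + (5 + (5 - 9)**2)*(-28/(-43) + 54/(-45)) = -1/5 + (5 + (-4)**2)*(-28*(-1/43) + 54*(-1/45)) = -1/5 + (5 + 16)*(28/43 - 6/5) = -1/5 + 21*(-118/215) = -1/5 - 2478/215 = -2521/215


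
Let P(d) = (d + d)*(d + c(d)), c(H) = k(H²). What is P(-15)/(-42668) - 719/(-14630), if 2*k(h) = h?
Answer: 36735521/312116420 ≈ 0.11770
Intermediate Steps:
k(h) = h/2
c(H) = H²/2
P(d) = 2*d*(d + d²/2) (P(d) = (d + d)*(d + d²/2) = (2*d)*(d + d²/2) = 2*d*(d + d²/2))
P(-15)/(-42668) - 719/(-14630) = ((-15)²*(2 - 15))/(-42668) - 719/(-14630) = (225*(-13))*(-1/42668) - 719*(-1/14630) = -2925*(-1/42668) + 719/14630 = 2925/42668 + 719/14630 = 36735521/312116420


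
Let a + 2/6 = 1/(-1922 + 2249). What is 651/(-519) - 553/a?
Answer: 10420109/6228 ≈ 1673.1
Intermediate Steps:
a = -36/109 (a = -⅓ + 1/(-1922 + 2249) = -⅓ + 1/327 = -36/109 ≈ -0.33028)
651/(-519) - 553/a = 651/(-519) - 553/(-36/109) = 651*(-1/519) - 553*(-109/36) = -217/173 + 60277/36 = 10420109/6228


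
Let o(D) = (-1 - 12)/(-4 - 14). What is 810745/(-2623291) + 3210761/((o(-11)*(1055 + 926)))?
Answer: 151588808704133/67557613123 ≈ 2243.8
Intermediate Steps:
o(D) = 13/18 (o(D) = -13/(-18) = -13*(-1/18) = 13/18)
810745/(-2623291) + 3210761/((o(-11)*(1055 + 926))) = 810745/(-2623291) + 3210761/((13*(1055 + 926)/18)) = 810745*(-1/2623291) + 3210761/(((13/18)*1981)) = -810745/2623291 + 3210761/(25753/18) = -810745/2623291 + 3210761*(18/25753) = -810745/2623291 + 57793698/25753 = 151588808704133/67557613123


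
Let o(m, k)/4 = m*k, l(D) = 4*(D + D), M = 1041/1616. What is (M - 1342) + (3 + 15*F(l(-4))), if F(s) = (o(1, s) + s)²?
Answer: 618381217/1616 ≈ 3.8266e+5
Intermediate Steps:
M = 1041/1616 (M = 1041*(1/1616) = 1041/1616 ≈ 0.64418)
l(D) = 8*D (l(D) = 4*(2*D) = 8*D)
o(m, k) = 4*k*m (o(m, k) = 4*(m*k) = 4*(k*m) = 4*k*m)
F(s) = 25*s² (F(s) = (4*s*1 + s)² = (4*s + s)² = (5*s)² = 25*s²)
(M - 1342) + (3 + 15*F(l(-4))) = (1041/1616 - 1342) + (3 + 15*(25*(8*(-4))²)) = -2167631/1616 + (3 + 15*(25*(-32)²)) = -2167631/1616 + (3 + 15*(25*1024)) = -2167631/1616 + (3 + 15*25600) = -2167631/1616 + (3 + 384000) = -2167631/1616 + 384003 = 618381217/1616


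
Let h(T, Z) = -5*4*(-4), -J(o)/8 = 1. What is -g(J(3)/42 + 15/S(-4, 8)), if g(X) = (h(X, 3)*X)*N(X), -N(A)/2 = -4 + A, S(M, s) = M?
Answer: 2207770/441 ≈ 5006.3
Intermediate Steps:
J(o) = -8 (J(o) = -8*1 = -8)
h(T, Z) = 80 (h(T, Z) = -20*(-4) = 80)
N(A) = 8 - 2*A (N(A) = -2*(-4 + A) = 8 - 2*A)
g(X) = 80*X*(8 - 2*X) (g(X) = (80*X)*(8 - 2*X) = 80*X*(8 - 2*X))
-g(J(3)/42 + 15/S(-4, 8)) = -160*(-8/42 + 15/(-4))*(4 - (-8/42 + 15/(-4))) = -160*(-8*1/42 + 15*(-1/4))*(4 - (-8*1/42 + 15*(-1/4))) = -160*(-4/21 - 15/4)*(4 - (-4/21 - 15/4)) = -160*(-331)*(4 - 1*(-331/84))/84 = -160*(-331)*(4 + 331/84)/84 = -160*(-331)*667/(84*84) = -1*(-2207770/441) = 2207770/441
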